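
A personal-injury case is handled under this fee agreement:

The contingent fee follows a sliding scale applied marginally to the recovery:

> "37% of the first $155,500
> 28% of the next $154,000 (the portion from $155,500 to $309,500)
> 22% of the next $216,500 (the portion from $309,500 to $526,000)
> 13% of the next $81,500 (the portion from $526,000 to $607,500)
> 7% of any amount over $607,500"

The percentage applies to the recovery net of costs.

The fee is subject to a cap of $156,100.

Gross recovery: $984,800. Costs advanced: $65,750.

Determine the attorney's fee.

Fee base (net of costs): $984,800 − $65,750 = $919,050
First $155,500 at 37% = $57,535.00
Next $154,000 at 28% = $43,120.00
Next $216,500 at 22% = $47,630.00
Next $81,500 at 13% = $10,595.00
Remaining $311,550 at 7% = $21,808.50
Fee: $57,535.00 + $43,120.00 + $47,630.00 + $10,595.00 + $21,808.50 = $180,688.50
$180,688.50 exceeds the $156,100 cap, so the fee is capped at $156,100.00.

$156,100.00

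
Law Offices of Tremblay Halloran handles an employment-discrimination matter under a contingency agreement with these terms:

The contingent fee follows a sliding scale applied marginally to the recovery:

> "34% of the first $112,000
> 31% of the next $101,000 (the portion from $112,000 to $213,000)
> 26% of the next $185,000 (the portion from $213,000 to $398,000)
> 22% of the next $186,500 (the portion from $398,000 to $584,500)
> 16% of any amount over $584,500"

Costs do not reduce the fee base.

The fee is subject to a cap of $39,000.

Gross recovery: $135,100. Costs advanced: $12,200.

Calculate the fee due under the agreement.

Fee base is the gross recovery, $135,100; costs are reimbursed separately.
First $112,000 at 34% = $38,080.00
Remaining $23,100 at 31% = $7,161.00
Fee: $38,080.00 + $7,161.00 = $45,241.00
$45,241.00 exceeds the $39,000 cap, so the fee is capped at $39,000.00.

$39,000.00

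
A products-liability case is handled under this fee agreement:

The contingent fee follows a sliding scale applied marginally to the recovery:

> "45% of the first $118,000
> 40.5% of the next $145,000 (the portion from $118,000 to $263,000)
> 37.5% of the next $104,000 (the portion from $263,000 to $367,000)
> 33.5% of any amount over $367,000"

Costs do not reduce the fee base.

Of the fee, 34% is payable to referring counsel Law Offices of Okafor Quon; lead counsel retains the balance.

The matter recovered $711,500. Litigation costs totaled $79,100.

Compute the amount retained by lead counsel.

Fee base is the gross recovery, $711,500; costs are reimbursed separately.
First $118,000 at 45% = $53,100.00
Next $145,000 at 40.5% = $58,725.00
Next $104,000 at 37.5% = $39,000.00
Remaining $344,500 at 33.5% = $115,407.50
Fee: $53,100.00 + $58,725.00 + $39,000.00 + $115,407.50 = $266,232.50
Referral share: 34% of $266,232.50 = $90,519.05; lead counsel retains $266,232.50 − $90,519.05 = $175,713.45.

$175,713.45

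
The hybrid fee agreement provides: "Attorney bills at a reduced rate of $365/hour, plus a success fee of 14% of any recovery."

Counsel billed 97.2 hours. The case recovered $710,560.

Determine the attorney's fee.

Hourly: 97.2 × $365 = $35,478.00
Success fee: 14% of $710,560 = $99,478.40
Total: $35,478.00 + $99,478.40 = $134,956.40

$134,956.40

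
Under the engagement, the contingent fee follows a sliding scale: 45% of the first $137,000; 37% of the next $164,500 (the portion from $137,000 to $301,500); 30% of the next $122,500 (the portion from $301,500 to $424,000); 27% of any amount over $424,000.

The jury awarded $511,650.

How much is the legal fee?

First $137,000 at 45% = $61,650.00
Next $164,500 at 37% = $60,865.00
Next $122,500 at 30% = $36,750.00
Remaining $87,650 at 27% = $23,665.50
Fee: $61,650.00 + $60,865.00 + $36,750.00 + $23,665.50 = $182,930.50

$182,930.50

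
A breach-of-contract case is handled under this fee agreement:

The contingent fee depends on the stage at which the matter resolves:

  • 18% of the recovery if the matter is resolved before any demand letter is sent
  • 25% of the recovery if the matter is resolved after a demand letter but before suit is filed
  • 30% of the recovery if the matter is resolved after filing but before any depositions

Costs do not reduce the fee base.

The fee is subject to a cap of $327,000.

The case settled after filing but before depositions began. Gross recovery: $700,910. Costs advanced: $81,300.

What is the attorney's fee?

Fee base is the gross recovery, $700,910; costs are reimbursed separately.
The matter settled after filing but before depositions began, so the 30% rate applies.
$700,910 × 30% = $210,273.00
$210,273.00 is under the $327,000 cap.

$210,273.00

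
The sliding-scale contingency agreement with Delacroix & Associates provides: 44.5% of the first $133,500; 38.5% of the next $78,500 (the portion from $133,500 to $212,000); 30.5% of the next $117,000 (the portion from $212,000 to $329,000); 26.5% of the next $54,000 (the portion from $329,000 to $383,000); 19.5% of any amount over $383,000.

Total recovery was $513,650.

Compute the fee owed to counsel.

First $133,500 at 44.5% = $59,407.50
Next $78,500 at 38.5% = $30,222.50
Next $117,000 at 30.5% = $35,685.00
Next $54,000 at 26.5% = $14,310.00
Remaining $130,650 at 19.5% = $25,476.75
Fee: $59,407.50 + $30,222.50 + $35,685.00 + $14,310.00 + $25,476.75 = $165,101.75

$165,101.75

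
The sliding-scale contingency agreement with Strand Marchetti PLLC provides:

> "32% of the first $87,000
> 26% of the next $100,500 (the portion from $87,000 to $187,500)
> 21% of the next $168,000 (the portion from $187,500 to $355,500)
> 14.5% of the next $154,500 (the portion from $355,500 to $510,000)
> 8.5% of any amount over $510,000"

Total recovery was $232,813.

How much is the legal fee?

$63,485.73

First $87,000 at 32% = $27,840.00
Next $100,500 at 26% = $26,130.00
Remaining $45,313 at 21% = $9,515.73
Fee: $27,840.00 + $26,130.00 + $9,515.73 = $63,485.73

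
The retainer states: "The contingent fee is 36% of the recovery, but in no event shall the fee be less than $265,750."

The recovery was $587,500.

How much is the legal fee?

36% of $587,500 = $211,500.00
That is below the $265,750 minimum, so the minimum applies.

$265,750.00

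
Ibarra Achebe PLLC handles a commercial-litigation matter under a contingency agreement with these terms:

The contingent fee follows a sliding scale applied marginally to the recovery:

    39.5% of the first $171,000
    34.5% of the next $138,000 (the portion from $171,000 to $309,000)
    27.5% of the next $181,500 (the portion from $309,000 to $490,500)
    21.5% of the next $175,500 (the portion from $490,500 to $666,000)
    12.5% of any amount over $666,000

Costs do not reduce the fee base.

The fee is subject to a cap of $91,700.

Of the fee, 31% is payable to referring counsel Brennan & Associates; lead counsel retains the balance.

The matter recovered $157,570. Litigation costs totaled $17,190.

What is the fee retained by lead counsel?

Fee base is the gross recovery, $157,570; costs are reimbursed separately.
First $157,570 at 39.5% = $62,240.15
$62,240.15 is under the $91,700 cap.
Referral share: 31% of $62,240.15 = $19,294.45; lead counsel retains $62,240.15 − $19,294.45 = $42,945.70.

$42,945.70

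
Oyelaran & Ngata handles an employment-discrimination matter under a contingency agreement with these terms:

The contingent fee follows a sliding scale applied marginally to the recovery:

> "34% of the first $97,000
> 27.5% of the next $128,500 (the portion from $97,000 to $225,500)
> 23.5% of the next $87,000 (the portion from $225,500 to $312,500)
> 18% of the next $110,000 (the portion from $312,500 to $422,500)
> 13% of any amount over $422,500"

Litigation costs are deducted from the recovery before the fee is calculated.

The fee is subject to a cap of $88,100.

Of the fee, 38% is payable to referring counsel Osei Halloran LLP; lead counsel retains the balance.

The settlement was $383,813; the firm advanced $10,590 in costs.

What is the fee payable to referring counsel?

$33,478.00

Fee base (net of costs): $383,813 − $10,590 = $373,223
First $97,000 at 34% = $32,980.00
Next $128,500 at 27.5% = $35,337.50
Next $87,000 at 23.5% = $20,445.00
Remaining $60,723 at 18% = $10,930.14
Fee: $32,980.00 + $35,337.50 + $20,445.00 + $10,930.14 = $99,692.64
$99,692.64 exceeds the $88,100 cap, so the fee is capped at $88,100.00.
Referral share: 38% of $88,100.00 = $33,478.00; lead counsel retains $88,100.00 − $33,478.00 = $54,622.00.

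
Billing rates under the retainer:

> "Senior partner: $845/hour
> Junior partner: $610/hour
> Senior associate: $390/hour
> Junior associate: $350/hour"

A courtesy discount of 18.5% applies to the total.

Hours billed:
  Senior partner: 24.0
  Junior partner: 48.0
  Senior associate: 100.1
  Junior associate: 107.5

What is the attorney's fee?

$102,872.56

Senior partner: 24.0 × $845 = $20,280.00
Junior partner: 48.0 × $610 = $29,280.00
Senior associate: 100.1 × $390 = $39,039.00
Junior associate: 107.5 × $350 = $37,625.00
Subtotal: $126,224.00
Less 18.5% discount: −$23,351.44
Total: $126,224.00 − $23,351.44 = $102,872.56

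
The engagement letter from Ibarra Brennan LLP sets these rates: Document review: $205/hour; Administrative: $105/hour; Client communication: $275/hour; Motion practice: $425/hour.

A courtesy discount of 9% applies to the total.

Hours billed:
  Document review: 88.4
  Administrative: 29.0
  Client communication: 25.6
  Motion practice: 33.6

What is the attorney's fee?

Document review: 88.4 × $205 = $18,122.00
Administrative: 29.0 × $105 = $3,045.00
Client communication: 25.6 × $275 = $7,040.00
Motion practice: 33.6 × $425 = $14,280.00
Subtotal: $42,487.00
Less 9% discount: −$3,823.83
Total: $42,487.00 − $3,823.83 = $38,663.17

$38,663.17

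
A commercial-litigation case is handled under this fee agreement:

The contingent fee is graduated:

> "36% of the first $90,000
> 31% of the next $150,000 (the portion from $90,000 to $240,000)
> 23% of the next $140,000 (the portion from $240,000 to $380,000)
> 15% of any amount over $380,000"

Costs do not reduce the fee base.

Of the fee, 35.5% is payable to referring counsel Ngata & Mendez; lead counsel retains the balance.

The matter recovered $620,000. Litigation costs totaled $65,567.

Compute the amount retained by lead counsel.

Fee base is the gross recovery, $620,000; costs are reimbursed separately.
First $90,000 at 36% = $32,400.00
Next $150,000 at 31% = $46,500.00
Next $140,000 at 23% = $32,200.00
Remaining $240,000 at 15% = $36,000.00
Fee: $32,400.00 + $46,500.00 + $32,200.00 + $36,000.00 = $147,100.00
Referral share: 35.5% of $147,100.00 = $52,220.50; lead counsel retains $147,100.00 − $52,220.50 = $94,879.50.

$94,879.50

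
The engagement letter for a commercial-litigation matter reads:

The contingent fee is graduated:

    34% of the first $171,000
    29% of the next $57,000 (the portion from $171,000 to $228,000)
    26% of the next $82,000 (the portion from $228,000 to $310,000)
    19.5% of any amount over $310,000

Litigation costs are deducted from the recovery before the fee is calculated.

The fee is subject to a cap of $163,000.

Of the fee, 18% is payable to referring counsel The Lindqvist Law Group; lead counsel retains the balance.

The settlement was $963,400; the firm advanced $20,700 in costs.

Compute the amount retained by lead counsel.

Fee base (net of costs): $963,400 − $20,700 = $942,700
First $171,000 at 34% = $58,140.00
Next $57,000 at 29% = $16,530.00
Next $82,000 at 26% = $21,320.00
Remaining $632,700 at 19.5% = $123,376.50
Fee: $58,140.00 + $16,530.00 + $21,320.00 + $123,376.50 = $219,366.50
$219,366.50 exceeds the $163,000 cap, so the fee is capped at $163,000.00.
Referral share: 18% of $163,000.00 = $29,340.00; lead counsel retains $163,000.00 − $29,340.00 = $133,660.00.

$133,660.00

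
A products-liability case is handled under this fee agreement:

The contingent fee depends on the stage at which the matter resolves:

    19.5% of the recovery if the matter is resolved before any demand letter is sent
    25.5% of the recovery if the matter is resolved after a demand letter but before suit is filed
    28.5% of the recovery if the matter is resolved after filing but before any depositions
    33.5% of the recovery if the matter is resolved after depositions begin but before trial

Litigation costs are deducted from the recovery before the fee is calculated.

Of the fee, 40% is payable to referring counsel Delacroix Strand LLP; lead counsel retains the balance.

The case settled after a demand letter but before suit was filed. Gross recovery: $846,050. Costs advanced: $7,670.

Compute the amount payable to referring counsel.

$85,514.76

Fee base (net of costs): $846,050 − $7,670 = $838,380
The matter settled after a demand letter but before suit was filed, so the 25.5% rate applies.
$838,380 × 25.5% = $213,786.90
Referral share: 40% of $213,786.90 = $85,514.76; lead counsel retains $213,786.90 − $85,514.76 = $128,272.14.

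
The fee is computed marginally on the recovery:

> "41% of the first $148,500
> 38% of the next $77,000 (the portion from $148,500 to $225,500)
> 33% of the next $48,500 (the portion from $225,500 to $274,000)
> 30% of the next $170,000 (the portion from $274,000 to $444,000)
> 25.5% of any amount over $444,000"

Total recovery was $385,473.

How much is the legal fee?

$139,591.90

First $148,500 at 41% = $60,885.00
Next $77,000 at 38% = $29,260.00
Next $48,500 at 33% = $16,005.00
Remaining $111,473 at 30% = $33,441.90
Fee: $60,885.00 + $29,260.00 + $16,005.00 + $33,441.90 = $139,591.90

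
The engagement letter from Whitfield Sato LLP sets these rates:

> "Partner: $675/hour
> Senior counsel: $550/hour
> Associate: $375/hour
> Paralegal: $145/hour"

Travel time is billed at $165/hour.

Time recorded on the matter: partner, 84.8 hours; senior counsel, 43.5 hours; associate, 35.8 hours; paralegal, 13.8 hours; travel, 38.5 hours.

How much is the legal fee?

$102,943.50

Partner: 84.8 × $675 = $57,240.00
Senior counsel: 43.5 × $550 = $23,925.00
Associate: 35.8 × $375 = $13,425.00
Paralegal: 13.8 × $145 = $2,001.00
Subtotal: $57,240.00 + $23,925.00 + $13,425.00 + $2,001.00 = $96,591.00
Travel: 38.5 × $165 = $6,352.50
Total: $96,591.00 + $6,352.50 = $102,943.50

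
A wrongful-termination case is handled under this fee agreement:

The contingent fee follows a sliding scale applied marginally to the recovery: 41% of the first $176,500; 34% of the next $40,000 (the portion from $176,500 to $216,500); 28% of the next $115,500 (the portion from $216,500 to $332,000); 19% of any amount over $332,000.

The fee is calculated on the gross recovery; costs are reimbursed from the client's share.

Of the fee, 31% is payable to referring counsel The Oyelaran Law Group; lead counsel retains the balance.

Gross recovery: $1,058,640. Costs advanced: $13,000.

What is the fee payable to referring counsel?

Fee base is the gross recovery, $1,058,640; costs are reimbursed separately.
First $176,500 at 41% = $72,365.00
Next $40,000 at 34% = $13,600.00
Next $115,500 at 28% = $32,340.00
Remaining $726,640 at 19% = $138,061.60
Fee: $72,365.00 + $13,600.00 + $32,340.00 + $138,061.60 = $256,366.60
Referral share: 31% of $256,366.60 = $79,473.65; lead counsel retains $256,366.60 − $79,473.65 = $176,892.95.

$79,473.65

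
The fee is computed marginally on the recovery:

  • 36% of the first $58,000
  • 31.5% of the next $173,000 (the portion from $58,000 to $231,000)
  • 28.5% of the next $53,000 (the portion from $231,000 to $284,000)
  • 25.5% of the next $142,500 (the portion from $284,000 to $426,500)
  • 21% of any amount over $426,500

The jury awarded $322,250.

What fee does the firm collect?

First $58,000 at 36% = $20,880.00
Next $173,000 at 31.5% = $54,495.00
Next $53,000 at 28.5% = $15,105.00
Remaining $38,250 at 25.5% = $9,753.75
Fee: $20,880.00 + $54,495.00 + $15,105.00 + $9,753.75 = $100,233.75

$100,233.75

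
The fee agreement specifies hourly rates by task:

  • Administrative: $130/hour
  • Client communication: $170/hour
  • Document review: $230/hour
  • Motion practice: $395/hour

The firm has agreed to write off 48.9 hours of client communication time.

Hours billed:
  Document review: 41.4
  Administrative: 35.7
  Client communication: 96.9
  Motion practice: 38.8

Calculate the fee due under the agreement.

Administrative: 35.7 × $130 = $4,641.00
Client communication: 96.9 × $170 = $16,473.00
Document review: 41.4 × $230 = $9,522.00
Motion practice: 38.8 × $395 = $15,326.00
Subtotal: $45,962.00
Write-off: 48.9 × $170 = $8,313.00
Total: $45,962.00 − $8,313.00 = $37,649.00

$37,649.00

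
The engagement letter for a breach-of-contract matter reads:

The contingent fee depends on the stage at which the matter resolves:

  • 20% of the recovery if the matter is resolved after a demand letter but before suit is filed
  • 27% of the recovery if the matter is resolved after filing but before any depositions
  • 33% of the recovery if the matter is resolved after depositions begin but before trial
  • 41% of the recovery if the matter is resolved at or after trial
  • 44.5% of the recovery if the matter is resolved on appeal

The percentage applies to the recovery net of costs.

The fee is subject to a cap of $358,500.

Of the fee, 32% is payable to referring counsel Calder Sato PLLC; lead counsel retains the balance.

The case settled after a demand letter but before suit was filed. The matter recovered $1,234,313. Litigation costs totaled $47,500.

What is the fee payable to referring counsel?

Fee base (net of costs): $1,234,313 − $47,500 = $1,186,813
The matter settled after a demand letter but before suit was filed, so the 20% rate applies.
$1,186,813 × 20% = $237,362.60
$237,362.60 is under the $358,500 cap.
Referral share: 32% of $237,362.60 = $75,956.03; lead counsel retains $237,362.60 − $75,956.03 = $161,406.57.

$75,956.03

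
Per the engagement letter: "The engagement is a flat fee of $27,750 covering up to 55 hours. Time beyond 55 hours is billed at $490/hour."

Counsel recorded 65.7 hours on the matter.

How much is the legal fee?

Flat fee: $27,750.00
Excess hours: 65.7 − 55 = 10.7
Overrun: 10.7 × $490 = $5,243.00
Total: $27,750.00 + $5,243.00 = $32,993.00

$32,993.00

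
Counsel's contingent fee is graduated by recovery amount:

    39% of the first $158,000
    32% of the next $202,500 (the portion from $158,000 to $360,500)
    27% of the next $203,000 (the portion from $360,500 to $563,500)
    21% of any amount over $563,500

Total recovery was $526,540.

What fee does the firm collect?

First $158,000 at 39% = $61,620.00
Next $202,500 at 32% = $64,800.00
Remaining $166,040 at 27% = $44,830.80
Fee: $61,620.00 + $64,800.00 + $44,830.80 = $171,250.80

$171,250.80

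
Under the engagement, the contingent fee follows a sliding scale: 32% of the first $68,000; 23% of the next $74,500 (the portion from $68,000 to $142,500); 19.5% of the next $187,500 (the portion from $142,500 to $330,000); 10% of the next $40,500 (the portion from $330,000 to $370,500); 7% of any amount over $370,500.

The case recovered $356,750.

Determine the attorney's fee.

$78,132.50

First $68,000 at 32% = $21,760.00
Next $74,500 at 23% = $17,135.00
Next $187,500 at 19.5% = $36,562.50
Remaining $26,750 at 10% = $2,675.00
Fee: $21,760.00 + $17,135.00 + $36,562.50 + $2,675.00 = $78,132.50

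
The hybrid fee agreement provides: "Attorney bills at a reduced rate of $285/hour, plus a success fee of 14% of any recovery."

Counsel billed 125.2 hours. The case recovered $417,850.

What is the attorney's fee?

Hourly: 125.2 × $285 = $35,682.00
Success fee: 14% of $417,850 = $58,499.00
Total: $35,682.00 + $58,499.00 = $94,181.00

$94,181.00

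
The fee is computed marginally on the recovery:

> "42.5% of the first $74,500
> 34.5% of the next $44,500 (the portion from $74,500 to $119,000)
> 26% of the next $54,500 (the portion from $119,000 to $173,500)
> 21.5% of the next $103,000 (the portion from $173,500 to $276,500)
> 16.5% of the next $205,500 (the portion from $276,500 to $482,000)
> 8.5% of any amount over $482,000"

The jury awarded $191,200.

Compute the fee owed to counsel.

$64,990.50

First $74,500 at 42.5% = $31,662.50
Next $44,500 at 34.5% = $15,352.50
Next $54,500 at 26% = $14,170.00
Remaining $17,700 at 21.5% = $3,805.50
Fee: $31,662.50 + $15,352.50 + $14,170.00 + $3,805.50 = $64,990.50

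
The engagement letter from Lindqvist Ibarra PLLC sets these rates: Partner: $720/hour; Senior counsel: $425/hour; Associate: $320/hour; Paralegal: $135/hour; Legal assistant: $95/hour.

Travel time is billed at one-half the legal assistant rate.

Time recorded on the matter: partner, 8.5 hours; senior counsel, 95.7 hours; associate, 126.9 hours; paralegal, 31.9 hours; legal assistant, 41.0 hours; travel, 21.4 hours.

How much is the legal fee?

Partner: 8.5 × $720 = $6,120.00
Senior counsel: 95.7 × $425 = $40,672.50
Associate: 126.9 × $320 = $40,608.00
Paralegal: 31.9 × $135 = $4,306.50
Legal assistant: 41.0 × $95 = $3,895.00
Subtotal: $6,120.00 + $40,672.50 + $40,608.00 + $4,306.50 + $3,895.00 = $95,602.00
Travel: 21.4 × ($95 ÷ 2) = 21.4 × $47.50 = $1,016.50
Total: $95,602.00 + $1,016.50 = $96,618.50

$96,618.50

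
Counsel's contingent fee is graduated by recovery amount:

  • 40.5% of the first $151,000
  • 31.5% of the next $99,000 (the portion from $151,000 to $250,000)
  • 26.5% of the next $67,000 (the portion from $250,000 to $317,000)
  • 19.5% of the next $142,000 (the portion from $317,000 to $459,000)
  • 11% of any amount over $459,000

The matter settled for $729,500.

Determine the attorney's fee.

First $151,000 at 40.5% = $61,155.00
Next $99,000 at 31.5% = $31,185.00
Next $67,000 at 26.5% = $17,755.00
Next $142,000 at 19.5% = $27,690.00
Remaining $270,500 at 11% = $29,755.00
Fee: $61,155.00 + $31,185.00 + $17,755.00 + $27,690.00 + $29,755.00 = $167,540.00

$167,540.00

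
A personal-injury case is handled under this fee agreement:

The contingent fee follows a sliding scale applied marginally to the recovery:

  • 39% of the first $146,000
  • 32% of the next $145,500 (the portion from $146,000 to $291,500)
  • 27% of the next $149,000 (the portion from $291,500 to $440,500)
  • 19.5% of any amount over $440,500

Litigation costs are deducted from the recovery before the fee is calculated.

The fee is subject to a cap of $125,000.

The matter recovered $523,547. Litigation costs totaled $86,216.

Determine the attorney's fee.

$125,000.00

Fee base (net of costs): $523,547 − $86,216 = $437,331
First $146,000 at 39% = $56,940.00
Next $145,500 at 32% = $46,560.00
Remaining $145,831 at 27% = $39,374.37
Fee: $56,940.00 + $46,560.00 + $39,374.37 = $142,874.37
$142,874.37 exceeds the $125,000 cap, so the fee is capped at $125,000.00.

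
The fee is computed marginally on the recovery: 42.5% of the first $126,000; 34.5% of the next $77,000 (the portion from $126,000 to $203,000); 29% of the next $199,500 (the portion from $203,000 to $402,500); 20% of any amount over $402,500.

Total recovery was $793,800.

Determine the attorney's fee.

$216,230.00

First $126,000 at 42.5% = $53,550.00
Next $77,000 at 34.5% = $26,565.00
Next $199,500 at 29% = $57,855.00
Remaining $391,300 at 20% = $78,260.00
Fee: $53,550.00 + $26,565.00 + $57,855.00 + $78,260.00 = $216,230.00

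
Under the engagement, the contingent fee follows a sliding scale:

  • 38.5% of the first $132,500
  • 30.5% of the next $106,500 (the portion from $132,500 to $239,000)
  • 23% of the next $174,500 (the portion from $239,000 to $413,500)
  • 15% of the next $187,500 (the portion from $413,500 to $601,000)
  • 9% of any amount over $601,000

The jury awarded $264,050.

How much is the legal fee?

First $132,500 at 38.5% = $51,012.50
Next $106,500 at 30.5% = $32,482.50
Remaining $25,050 at 23% = $5,761.50
Fee: $51,012.50 + $32,482.50 + $5,761.50 = $89,256.50

$89,256.50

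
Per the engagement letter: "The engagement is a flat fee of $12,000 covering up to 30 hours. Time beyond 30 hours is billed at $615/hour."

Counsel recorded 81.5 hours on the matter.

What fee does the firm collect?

$43,672.50

Flat fee: $12,000.00
Excess hours: 81.5 − 30 = 51.5
Overrun: 51.5 × $615 = $31,672.50
Total: $12,000.00 + $31,672.50 = $43,672.50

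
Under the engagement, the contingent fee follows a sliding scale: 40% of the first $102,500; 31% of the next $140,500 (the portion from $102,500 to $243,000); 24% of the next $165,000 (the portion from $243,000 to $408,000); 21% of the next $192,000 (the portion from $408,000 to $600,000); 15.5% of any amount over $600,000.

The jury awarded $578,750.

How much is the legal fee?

First $102,500 at 40% = $41,000.00
Next $140,500 at 31% = $43,555.00
Next $165,000 at 24% = $39,600.00
Remaining $170,750 at 21% = $35,857.50
Fee: $41,000.00 + $43,555.00 + $39,600.00 + $35,857.50 = $160,012.50

$160,012.50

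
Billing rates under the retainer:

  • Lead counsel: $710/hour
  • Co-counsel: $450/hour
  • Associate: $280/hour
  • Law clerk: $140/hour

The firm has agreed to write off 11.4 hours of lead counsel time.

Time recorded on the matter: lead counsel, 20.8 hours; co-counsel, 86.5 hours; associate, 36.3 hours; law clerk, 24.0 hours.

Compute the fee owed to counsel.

Lead counsel: 20.8 × $710 = $14,768.00
Co-counsel: 86.5 × $450 = $38,925.00
Associate: 36.3 × $280 = $10,164.00
Law clerk: 24.0 × $140 = $3,360.00
Subtotal: $67,217.00
Write-off: 11.4 × $710 = $8,094.00
Total: $67,217.00 − $8,094.00 = $59,123.00

$59,123.00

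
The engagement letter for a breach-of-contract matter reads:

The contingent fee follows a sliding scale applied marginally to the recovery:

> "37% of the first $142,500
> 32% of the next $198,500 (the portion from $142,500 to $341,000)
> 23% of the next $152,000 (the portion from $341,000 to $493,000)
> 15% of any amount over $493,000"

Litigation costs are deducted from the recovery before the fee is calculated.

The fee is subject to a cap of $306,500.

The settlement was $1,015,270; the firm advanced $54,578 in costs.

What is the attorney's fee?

$221,358.80

Fee base (net of costs): $1,015,270 − $54,578 = $960,692
First $142,500 at 37% = $52,725.00
Next $198,500 at 32% = $63,520.00
Next $152,000 at 23% = $34,960.00
Remaining $467,692 at 15% = $70,153.80
Fee: $52,725.00 + $63,520.00 + $34,960.00 + $70,153.80 = $221,358.80
$221,358.80 is under the $306,500 cap.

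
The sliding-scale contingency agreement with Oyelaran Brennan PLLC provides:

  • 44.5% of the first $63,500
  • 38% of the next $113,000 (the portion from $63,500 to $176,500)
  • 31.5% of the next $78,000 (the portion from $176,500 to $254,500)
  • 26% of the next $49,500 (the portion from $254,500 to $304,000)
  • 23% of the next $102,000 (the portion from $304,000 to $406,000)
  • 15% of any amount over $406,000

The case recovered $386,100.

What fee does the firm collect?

First $63,500 at 44.5% = $28,257.50
Next $113,000 at 38% = $42,940.00
Next $78,000 at 31.5% = $24,570.00
Next $49,500 at 26% = $12,870.00
Remaining $82,100 at 23% = $18,883.00
Fee: $28,257.50 + $42,940.00 + $24,570.00 + $12,870.00 + $18,883.00 = $127,520.50

$127,520.50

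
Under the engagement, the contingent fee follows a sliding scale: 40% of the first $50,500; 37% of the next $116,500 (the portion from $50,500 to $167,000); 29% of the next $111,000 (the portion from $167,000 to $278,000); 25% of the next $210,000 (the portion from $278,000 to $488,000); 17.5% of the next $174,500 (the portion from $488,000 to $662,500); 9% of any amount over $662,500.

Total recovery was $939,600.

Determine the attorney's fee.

$203,471.50

First $50,500 at 40% = $20,200.00
Next $116,500 at 37% = $43,105.00
Next $111,000 at 29% = $32,190.00
Next $210,000 at 25% = $52,500.00
Next $174,500 at 17.5% = $30,537.50
Remaining $277,100 at 9% = $24,939.00
Fee: $20,200.00 + $43,105.00 + $32,190.00 + $52,500.00 + $30,537.50 + $24,939.00 = $203,471.50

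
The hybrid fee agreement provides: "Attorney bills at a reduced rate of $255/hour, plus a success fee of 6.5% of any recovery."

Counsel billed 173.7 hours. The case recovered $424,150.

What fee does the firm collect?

$71,863.25

Hourly: 173.7 × $255 = $44,293.50
Success fee: 6.5% of $424,150 = $27,569.75
Total: $44,293.50 + $27,569.75 = $71,863.25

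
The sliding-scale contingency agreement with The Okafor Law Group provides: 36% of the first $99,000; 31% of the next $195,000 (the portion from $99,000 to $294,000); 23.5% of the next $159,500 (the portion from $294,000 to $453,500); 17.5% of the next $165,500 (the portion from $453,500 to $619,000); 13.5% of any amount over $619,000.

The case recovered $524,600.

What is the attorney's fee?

$146,015.00

First $99,000 at 36% = $35,640.00
Next $195,000 at 31% = $60,450.00
Next $159,500 at 23.5% = $37,482.50
Remaining $71,100 at 17.5% = $12,442.50
Fee: $35,640.00 + $60,450.00 + $37,482.50 + $12,442.50 = $146,015.00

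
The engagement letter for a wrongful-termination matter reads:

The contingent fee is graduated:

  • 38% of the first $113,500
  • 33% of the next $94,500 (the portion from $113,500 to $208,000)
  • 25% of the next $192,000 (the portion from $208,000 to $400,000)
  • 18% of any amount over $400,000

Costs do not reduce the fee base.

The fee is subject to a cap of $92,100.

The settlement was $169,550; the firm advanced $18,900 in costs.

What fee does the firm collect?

$61,626.50

Fee base is the gross recovery, $169,550; costs are reimbursed separately.
First $113,500 at 38% = $43,130.00
Remaining $56,050 at 33% = $18,496.50
Fee: $43,130.00 + $18,496.50 = $61,626.50
$61,626.50 is under the $92,100 cap.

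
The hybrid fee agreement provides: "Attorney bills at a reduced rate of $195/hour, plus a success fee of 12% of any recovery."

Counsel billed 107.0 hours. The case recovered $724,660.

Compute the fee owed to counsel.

Hourly: 107.0 × $195 = $20,865.00
Success fee: 12% of $724,660 = $86,959.20
Total: $20,865.00 + $86,959.20 = $107,824.20

$107,824.20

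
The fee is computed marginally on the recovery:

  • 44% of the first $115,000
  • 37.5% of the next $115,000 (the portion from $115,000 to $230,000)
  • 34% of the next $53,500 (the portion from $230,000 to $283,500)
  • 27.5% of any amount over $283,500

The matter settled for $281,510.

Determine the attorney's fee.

$111,238.40

First $115,000 at 44% = $50,600.00
Next $115,000 at 37.5% = $43,125.00
Remaining $51,510 at 34% = $17,513.40
Fee: $50,600.00 + $43,125.00 + $17,513.40 = $111,238.40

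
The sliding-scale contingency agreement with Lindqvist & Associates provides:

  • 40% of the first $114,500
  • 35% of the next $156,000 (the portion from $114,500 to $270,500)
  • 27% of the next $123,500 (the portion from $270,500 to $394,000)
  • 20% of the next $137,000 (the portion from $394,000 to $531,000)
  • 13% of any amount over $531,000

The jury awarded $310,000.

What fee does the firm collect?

First $114,500 at 40% = $45,800.00
Next $156,000 at 35% = $54,600.00
Remaining $39,500 at 27% = $10,665.00
Fee: $45,800.00 + $54,600.00 + $10,665.00 = $111,065.00

$111,065.00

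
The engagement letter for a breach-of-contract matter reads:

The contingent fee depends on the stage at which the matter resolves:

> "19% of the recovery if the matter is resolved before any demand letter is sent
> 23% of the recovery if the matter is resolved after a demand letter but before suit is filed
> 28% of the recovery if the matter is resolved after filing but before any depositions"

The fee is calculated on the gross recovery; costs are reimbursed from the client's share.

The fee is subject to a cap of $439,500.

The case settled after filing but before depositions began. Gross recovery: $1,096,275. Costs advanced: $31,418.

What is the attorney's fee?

$306,957.00

Fee base is the gross recovery, $1,096,275; costs are reimbursed separately.
The matter settled after filing but before depositions began, so the 28% rate applies.
$1,096,275 × 28% = $306,957.00
$306,957.00 is under the $439,500 cap.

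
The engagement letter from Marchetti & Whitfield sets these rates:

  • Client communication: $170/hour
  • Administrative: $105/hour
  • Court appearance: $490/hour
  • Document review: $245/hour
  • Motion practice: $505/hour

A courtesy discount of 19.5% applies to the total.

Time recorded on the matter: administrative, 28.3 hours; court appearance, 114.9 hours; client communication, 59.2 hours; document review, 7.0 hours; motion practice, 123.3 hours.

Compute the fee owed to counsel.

Client communication: 59.2 × $170 = $10,064.00
Administrative: 28.3 × $105 = $2,971.50
Court appearance: 114.9 × $490 = $56,301.00
Document review: 7.0 × $245 = $1,715.00
Motion practice: 123.3 × $505 = $62,266.50
Subtotal: $133,318.00
Less 19.5% discount: −$25,997.01
Total: $133,318.00 − $25,997.01 = $107,320.99

$107,320.99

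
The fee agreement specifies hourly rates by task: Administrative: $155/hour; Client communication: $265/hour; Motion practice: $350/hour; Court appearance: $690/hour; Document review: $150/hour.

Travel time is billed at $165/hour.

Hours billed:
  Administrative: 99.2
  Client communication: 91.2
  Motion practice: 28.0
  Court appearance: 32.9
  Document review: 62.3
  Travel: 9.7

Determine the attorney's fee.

$82,990.50

Administrative: 99.2 × $155 = $15,376.00
Client communication: 91.2 × $265 = $24,168.00
Motion practice: 28.0 × $350 = $9,800.00
Court appearance: 32.9 × $690 = $22,701.00
Document review: 62.3 × $150 = $9,345.00
Subtotal: $15,376.00 + $24,168.00 + $9,800.00 + $22,701.00 + $9,345.00 = $81,390.00
Travel: 9.7 × $165 = $1,600.50
Total: $81,390.00 + $1,600.50 = $82,990.50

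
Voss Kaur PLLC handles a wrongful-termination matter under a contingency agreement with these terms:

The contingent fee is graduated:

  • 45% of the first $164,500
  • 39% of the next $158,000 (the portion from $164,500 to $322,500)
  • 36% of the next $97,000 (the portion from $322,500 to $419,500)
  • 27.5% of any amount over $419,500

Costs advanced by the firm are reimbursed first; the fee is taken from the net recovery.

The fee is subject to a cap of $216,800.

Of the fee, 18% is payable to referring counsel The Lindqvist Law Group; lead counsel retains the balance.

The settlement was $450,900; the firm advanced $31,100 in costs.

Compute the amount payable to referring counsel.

$30,716.55

Fee base (net of costs): $450,900 − $31,100 = $419,800
First $164,500 at 45% = $74,025.00
Next $158,000 at 39% = $61,620.00
Next $97,000 at 36% = $34,920.00
Remaining $300 at 27.5% = $82.50
Fee: $74,025.00 + $61,620.00 + $34,920.00 + $82.50 = $170,647.50
$170,647.50 is under the $216,800 cap.
Referral share: 18% of $170,647.50 = $30,716.55; lead counsel retains $170,647.50 − $30,716.55 = $139,930.95.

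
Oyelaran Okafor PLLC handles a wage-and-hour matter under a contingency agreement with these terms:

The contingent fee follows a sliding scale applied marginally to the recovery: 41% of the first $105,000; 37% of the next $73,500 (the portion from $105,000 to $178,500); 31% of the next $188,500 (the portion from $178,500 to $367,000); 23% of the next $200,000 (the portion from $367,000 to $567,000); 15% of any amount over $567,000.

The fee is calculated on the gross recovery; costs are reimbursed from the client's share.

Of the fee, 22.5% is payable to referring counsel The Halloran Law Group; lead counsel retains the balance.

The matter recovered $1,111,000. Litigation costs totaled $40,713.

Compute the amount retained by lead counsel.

$198,617.00

Fee base is the gross recovery, $1,111,000; costs are reimbursed separately.
First $105,000 at 41% = $43,050.00
Next $73,500 at 37% = $27,195.00
Next $188,500 at 31% = $58,435.00
Next $200,000 at 23% = $46,000.00
Remaining $544,000 at 15% = $81,600.00
Fee: $43,050.00 + $27,195.00 + $58,435.00 + $46,000.00 + $81,600.00 = $256,280.00
Referral share: 22.5% of $256,280.00 = $57,663.00; lead counsel retains $256,280.00 − $57,663.00 = $198,617.00.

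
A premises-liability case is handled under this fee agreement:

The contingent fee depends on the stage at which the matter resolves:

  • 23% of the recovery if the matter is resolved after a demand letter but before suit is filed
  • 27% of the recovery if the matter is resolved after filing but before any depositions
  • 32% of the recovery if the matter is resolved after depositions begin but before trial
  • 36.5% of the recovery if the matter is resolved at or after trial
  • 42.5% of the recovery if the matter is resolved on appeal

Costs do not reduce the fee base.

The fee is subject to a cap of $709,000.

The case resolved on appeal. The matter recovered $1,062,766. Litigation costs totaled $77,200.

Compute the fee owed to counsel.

$451,675.55

Fee base is the gross recovery, $1,062,766; costs are reimbursed separately.
The matter resolved on appeal, so the 42.5% rate applies.
$1,062,766 × 42.5% = $451,675.55
$451,675.55 is under the $709,000 cap.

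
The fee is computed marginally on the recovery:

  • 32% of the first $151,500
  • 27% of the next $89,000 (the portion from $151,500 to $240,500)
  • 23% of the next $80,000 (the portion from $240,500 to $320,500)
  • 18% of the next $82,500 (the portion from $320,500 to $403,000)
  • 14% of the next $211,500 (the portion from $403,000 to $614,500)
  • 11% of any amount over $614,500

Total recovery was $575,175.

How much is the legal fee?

First $151,500 at 32% = $48,480.00
Next $89,000 at 27% = $24,030.00
Next $80,000 at 23% = $18,400.00
Next $82,500 at 18% = $14,850.00
Remaining $172,175 at 14% = $24,104.50
Fee: $48,480.00 + $24,030.00 + $18,400.00 + $14,850.00 + $24,104.50 = $129,864.50

$129,864.50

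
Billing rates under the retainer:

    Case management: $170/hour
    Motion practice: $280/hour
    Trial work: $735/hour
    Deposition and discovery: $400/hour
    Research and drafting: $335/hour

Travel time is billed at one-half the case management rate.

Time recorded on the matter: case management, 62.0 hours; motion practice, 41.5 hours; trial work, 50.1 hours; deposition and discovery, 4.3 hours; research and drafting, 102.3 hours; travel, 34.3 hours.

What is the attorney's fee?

$97,889.50

Case management: 62.0 × $170 = $10,540.00
Motion practice: 41.5 × $280 = $11,620.00
Trial work: 50.1 × $735 = $36,823.50
Deposition and discovery: 4.3 × $400 = $1,720.00
Research and drafting: 102.3 × $335 = $34,270.50
Subtotal: $10,540.00 + $11,620.00 + $36,823.50 + $1,720.00 + $34,270.50 = $94,974.00
Travel: 34.3 × ($170 ÷ 2) = 34.3 × $85.00 = $2,915.50
Total: $94,974.00 + $2,915.50 = $97,889.50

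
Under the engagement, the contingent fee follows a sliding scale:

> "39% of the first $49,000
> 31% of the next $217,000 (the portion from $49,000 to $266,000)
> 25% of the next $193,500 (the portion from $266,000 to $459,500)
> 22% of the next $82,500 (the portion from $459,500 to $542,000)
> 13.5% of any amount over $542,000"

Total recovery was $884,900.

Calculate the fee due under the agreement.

$199,196.50

First $49,000 at 39% = $19,110.00
Next $217,000 at 31% = $67,270.00
Next $193,500 at 25% = $48,375.00
Next $82,500 at 22% = $18,150.00
Remaining $342,900 at 13.5% = $46,291.50
Fee: $19,110.00 + $67,270.00 + $48,375.00 + $18,150.00 + $46,291.50 = $199,196.50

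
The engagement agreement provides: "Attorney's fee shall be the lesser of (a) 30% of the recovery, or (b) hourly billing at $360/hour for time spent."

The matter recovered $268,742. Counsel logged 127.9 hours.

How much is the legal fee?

$46,044.00

(a) 30% of $268,742 = $80,622.60
(b) 127.9 × $360 = $46,044.00
The lesser is (b): $46,044.00.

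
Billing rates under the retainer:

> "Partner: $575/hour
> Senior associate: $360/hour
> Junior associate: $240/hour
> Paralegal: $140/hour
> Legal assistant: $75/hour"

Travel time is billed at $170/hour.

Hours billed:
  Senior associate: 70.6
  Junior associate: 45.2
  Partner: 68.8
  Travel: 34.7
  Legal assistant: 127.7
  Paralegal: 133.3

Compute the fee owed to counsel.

$109,962.50

Partner: 68.8 × $575 = $39,560.00
Senior associate: 70.6 × $360 = $25,416.00
Junior associate: 45.2 × $240 = $10,848.00
Paralegal: 133.3 × $140 = $18,662.00
Legal assistant: 127.7 × $75 = $9,577.50
Subtotal: $39,560.00 + $25,416.00 + $10,848.00 + $18,662.00 + $9,577.50 = $104,063.50
Travel: 34.7 × $170 = $5,899.00
Total: $104,063.50 + $5,899.00 = $109,962.50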